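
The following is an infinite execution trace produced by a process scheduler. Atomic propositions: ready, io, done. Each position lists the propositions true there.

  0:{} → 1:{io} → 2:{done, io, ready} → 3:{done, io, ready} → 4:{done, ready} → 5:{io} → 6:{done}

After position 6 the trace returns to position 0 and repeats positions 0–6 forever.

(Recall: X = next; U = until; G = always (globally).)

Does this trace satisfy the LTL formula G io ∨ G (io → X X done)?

Violated

io must hold at every position from 0 onward. It fails at position 0, so G io is false.
io → X X done must hold at every position from 0 onward. It fails at position 3, so G (io → X X done) is false.
Positions where io holds: 1, 2, 3, 5.
Check X X done at each: 1→ok, 2→ok, 3→fails, 5→fails.
At position 0: G io is false; G (io → X X done) is false; so G io ∨ G (io → X X done) is false.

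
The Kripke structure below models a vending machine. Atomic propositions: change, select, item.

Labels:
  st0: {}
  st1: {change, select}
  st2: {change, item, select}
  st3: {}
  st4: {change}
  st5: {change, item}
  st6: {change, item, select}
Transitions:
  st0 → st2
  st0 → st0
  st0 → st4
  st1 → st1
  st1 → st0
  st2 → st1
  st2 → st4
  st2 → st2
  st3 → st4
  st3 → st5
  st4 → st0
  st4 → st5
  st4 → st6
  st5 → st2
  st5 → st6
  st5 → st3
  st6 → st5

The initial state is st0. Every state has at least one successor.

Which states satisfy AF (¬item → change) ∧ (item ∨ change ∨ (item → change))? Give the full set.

States satisfying ¬item → change: {st1, st2, st4, st5, st6}.
States satisfying AF (¬item → change): {st1, st2, st3, st4, st5, st6}.
States satisfying item ∨ change: {st1, st2, st4, st5, st6}.
States satisfying item → change: {st0, st1, st2, st3, st4, st5, st6}.
States satisfying item ∨ change ∨ (item → change): {st0, st1, st2, st3, st4, st5, st6}.
States satisfying AF (¬item → change) ∧ (item ∨ change ∨ (item → change)): {st1, st2, st3, st4, st5, st6}.

{st1, st2, st3, st4, st5, st6}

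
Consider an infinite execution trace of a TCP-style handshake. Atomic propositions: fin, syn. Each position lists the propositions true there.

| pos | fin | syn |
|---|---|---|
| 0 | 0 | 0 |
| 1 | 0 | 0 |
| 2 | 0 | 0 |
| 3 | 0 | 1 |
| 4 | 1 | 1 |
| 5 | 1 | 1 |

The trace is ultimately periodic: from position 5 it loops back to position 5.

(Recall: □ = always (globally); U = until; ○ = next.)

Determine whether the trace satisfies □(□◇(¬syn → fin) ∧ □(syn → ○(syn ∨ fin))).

□◇(¬syn → fin) ∧ □(syn → ○(syn ∨ fin)) holds at every position 0..5, and those are all positions ever visited, so □(□◇(¬syn → fin) ∧ □(syn → ○(syn ∨ fin))) holds.

Holds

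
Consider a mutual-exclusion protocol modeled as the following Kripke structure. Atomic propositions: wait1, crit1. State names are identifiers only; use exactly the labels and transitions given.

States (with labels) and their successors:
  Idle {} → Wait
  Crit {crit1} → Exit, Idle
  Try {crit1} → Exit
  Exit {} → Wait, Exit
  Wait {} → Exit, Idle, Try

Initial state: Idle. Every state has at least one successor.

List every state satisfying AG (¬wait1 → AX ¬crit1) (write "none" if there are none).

States satisfying ¬wait1 → AX ¬crit1: {Idle, Crit, Try, Exit}.
States satisfying AG (¬wait1 → AX ¬crit1): ∅.

none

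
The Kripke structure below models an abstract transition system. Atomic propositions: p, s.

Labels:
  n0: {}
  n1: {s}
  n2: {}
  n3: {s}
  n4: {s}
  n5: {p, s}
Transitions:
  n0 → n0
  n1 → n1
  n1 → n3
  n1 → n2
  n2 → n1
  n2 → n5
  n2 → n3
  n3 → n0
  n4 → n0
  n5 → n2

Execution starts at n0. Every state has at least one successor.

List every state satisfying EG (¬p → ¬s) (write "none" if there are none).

States satisfying ¬p → ¬s: {n0, n2, n5}.
States satisfying EG (¬p → ¬s): {n0, n2, n5}.

{n0, n2, n5}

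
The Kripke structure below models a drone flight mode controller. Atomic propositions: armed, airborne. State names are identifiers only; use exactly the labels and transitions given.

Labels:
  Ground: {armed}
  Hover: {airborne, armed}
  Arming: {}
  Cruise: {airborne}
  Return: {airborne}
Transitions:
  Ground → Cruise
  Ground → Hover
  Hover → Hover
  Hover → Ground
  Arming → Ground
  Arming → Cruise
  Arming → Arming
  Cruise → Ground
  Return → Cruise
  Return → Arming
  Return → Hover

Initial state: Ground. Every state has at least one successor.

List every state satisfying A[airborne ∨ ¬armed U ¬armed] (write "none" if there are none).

States satisfying airborne ∨ ¬armed: {Hover, Arming, Cruise, Return}.
States satisfying ¬armed: {Arming, Cruise, Return}.
States satisfying A[airborne ∨ ¬armed U ¬armed]: {Arming, Cruise, Return}.

{Arming, Cruise, Return}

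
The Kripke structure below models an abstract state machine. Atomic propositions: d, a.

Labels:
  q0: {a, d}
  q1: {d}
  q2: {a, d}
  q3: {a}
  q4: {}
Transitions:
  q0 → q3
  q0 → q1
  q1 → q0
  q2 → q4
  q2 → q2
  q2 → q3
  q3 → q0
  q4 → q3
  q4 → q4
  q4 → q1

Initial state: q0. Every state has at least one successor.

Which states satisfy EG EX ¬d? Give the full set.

States satisfying EX ¬d: {q0, q2, q4}.
States satisfying EG EX ¬d: {q2, q4}.

{q2, q4}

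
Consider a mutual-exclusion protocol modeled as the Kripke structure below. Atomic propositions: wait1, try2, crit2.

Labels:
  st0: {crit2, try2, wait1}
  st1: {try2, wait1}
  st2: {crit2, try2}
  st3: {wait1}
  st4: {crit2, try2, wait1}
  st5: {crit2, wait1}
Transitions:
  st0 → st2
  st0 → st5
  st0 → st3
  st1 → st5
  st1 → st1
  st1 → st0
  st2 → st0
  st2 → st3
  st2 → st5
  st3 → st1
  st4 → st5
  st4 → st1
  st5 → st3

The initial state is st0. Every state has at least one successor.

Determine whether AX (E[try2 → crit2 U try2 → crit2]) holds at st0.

Holds

States satisfying E[try2 → crit2 U try2 → crit2]: {st0, st2, st3, st4, st5}.
States satisfying AX (E[try2 → crit2 U try2 → crit2]): {st0, st2, st5}.
st0 ∈ Sat(AX (E[try2 → crit2 U try2 → crit2])).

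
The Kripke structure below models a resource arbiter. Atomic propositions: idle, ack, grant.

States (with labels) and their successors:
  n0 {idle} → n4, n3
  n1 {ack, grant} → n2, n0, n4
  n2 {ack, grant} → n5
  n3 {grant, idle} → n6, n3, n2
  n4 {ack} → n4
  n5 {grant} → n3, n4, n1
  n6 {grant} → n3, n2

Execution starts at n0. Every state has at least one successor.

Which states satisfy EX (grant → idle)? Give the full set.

States satisfying grant → idle: {n0, n3, n4}.
States satisfying EX (grant → idle): {n0, n1, n3, n4, n5, n6}.

{n0, n1, n3, n4, n5, n6}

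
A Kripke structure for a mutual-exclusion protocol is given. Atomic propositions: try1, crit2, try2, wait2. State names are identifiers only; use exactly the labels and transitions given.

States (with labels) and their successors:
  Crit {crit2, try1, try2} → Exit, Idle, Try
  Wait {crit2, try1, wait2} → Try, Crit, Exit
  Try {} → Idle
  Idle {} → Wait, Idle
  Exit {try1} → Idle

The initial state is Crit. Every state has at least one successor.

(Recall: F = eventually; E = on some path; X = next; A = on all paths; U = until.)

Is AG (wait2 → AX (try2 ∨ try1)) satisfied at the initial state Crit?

States satisfying wait2 → AX (try2 ∨ try1): {Crit, Try, Idle, Exit}.
States satisfying AG (wait2 → AX (try2 ∨ try1)): ∅.
Wait is reachable from Crit and violates wait2 → AX (try2 ∨ try1), so AG fails at Crit.
Crit ∉ Sat(AG (wait2 → AX (try2 ∨ try1))).

Violated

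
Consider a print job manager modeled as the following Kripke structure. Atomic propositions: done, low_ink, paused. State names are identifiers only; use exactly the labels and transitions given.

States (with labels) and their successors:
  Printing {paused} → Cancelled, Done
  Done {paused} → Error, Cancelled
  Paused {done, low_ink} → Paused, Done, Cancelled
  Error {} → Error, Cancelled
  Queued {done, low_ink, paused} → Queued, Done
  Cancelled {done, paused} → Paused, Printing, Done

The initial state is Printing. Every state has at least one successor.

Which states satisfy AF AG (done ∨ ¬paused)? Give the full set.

none

States satisfying AG (done ∨ ¬paused): ∅.
States satisfying AF AG (done ∨ ¬paused): ∅.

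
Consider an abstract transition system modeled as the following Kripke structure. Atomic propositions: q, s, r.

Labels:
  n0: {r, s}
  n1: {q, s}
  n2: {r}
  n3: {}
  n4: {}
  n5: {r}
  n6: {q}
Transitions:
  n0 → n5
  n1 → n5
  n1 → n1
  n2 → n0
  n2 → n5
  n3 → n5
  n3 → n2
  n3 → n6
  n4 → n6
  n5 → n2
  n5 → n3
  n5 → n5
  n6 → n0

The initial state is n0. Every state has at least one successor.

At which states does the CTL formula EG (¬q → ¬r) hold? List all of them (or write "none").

States satisfying ¬q → ¬r: {n1, n3, n4, n6}.
States satisfying EG (¬q → ¬r): {n1}.

{n1}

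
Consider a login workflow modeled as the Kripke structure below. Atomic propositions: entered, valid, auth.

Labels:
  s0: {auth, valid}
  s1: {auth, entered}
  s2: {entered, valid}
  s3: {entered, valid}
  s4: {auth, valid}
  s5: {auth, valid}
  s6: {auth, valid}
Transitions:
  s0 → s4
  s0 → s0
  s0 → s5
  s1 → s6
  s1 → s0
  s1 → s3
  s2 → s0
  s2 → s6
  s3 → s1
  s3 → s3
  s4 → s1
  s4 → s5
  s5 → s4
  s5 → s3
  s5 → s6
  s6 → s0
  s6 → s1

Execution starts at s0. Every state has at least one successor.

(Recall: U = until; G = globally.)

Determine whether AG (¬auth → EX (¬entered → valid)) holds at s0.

States satisfying ¬auth → EX (¬entered → valid): {s0, s1, s2, s3, s4, s5, s6}.
States satisfying AG (¬auth → EX (¬entered → valid)): {s0, s1, s2, s3, s4, s5, s6}.
Every state reachable from s0 satisfies ¬auth → EX (¬entered → valid).
s0 ∈ Sat(AG (¬auth → EX (¬entered → valid))).

Holds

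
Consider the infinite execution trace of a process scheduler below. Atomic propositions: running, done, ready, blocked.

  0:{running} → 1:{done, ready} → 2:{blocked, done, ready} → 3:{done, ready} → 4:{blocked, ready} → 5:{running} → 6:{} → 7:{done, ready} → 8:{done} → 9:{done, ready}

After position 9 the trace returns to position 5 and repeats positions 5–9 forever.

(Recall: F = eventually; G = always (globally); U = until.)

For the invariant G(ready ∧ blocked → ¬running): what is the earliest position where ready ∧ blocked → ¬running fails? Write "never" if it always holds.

ready ∧ blocked → ¬running holds at every position 0..9, and those are all the positions the trace ever visits, so the invariant G(ready ∧ blocked → ¬running) is never violated.

never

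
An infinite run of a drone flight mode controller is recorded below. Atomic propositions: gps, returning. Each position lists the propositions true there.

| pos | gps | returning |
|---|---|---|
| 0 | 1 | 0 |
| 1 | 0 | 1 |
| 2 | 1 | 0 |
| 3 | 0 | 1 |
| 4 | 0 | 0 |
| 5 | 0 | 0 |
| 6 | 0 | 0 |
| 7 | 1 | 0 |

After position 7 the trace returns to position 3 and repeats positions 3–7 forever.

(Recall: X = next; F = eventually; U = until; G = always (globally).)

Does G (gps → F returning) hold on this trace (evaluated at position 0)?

gps → F returning holds at every position 0..7, and those are all positions ever visited, so G (gps → F returning) holds.
Positions where gps holds: 0, 2, 7.
Check F returning at each: 0→ok, 2→ok, 7→ok.

Holds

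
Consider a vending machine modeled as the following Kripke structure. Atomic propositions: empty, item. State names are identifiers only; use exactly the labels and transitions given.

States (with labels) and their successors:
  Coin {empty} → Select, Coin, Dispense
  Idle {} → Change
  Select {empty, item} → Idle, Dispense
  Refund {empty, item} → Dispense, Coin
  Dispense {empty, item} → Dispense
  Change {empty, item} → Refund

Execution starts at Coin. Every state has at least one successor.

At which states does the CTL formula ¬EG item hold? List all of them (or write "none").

{Coin, Idle}

States satisfying item: {Select, Refund, Dispense, Change}.
States satisfying EG item: {Select, Refund, Dispense, Change}.
States satisfying ¬EG item: {Coin, Idle}.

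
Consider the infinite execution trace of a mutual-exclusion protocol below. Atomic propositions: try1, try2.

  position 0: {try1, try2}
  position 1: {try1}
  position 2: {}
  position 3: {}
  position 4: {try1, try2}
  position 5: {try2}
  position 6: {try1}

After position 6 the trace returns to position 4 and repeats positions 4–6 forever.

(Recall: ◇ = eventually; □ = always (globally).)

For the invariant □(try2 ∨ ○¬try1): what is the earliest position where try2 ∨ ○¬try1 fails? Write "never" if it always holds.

Check try2 ∨ ○¬try1 at each position in order: 0 ✓, 1 ✓, 2 ✓.
At position 3 the labels are {} and the next position 4 has {try1, try2}, so try2 ∨ ○¬try1 is false there. This is the first violation.

3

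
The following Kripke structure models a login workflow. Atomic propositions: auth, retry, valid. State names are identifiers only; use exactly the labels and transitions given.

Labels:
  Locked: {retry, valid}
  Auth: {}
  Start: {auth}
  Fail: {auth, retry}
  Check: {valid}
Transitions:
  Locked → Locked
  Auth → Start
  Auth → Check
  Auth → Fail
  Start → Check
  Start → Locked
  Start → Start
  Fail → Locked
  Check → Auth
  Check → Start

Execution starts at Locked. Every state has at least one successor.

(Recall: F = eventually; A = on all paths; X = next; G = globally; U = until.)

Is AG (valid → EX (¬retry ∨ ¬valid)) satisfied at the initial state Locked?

States satisfying valid → EX (¬retry ∨ ¬valid): {Auth, Start, Fail, Check}.
States satisfying AG (valid → EX (¬retry ∨ ¬valid)): ∅.
Locked is reachable from Locked and violates valid → EX (¬retry ∨ ¬valid), so AG fails at Locked.
Locked ∉ Sat(AG (valid → EX (¬retry ∨ ¬valid))).

No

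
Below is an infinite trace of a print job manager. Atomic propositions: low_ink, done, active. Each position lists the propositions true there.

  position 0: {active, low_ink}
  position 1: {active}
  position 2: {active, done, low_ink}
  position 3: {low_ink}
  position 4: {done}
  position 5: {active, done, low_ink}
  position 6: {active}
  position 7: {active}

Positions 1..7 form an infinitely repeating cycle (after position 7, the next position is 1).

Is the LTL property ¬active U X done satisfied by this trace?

Walking from position 0: at position 0, X done has not yet held and ¬active fails, so ¬active U X done is false.

Violated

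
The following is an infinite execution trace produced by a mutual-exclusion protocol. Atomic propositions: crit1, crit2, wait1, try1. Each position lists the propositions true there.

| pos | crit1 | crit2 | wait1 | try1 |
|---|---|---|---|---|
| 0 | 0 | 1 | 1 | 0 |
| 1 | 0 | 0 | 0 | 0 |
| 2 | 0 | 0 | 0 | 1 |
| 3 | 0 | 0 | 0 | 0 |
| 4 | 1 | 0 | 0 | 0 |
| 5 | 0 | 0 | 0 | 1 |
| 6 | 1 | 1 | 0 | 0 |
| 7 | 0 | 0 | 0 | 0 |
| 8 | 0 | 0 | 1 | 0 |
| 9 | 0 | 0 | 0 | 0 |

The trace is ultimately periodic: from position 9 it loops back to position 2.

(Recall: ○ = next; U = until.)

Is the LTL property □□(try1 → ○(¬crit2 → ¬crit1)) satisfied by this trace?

Holds

□(try1 → ○(¬crit2 → ¬crit1)) holds at every position 0..9, and those are all positions ever visited, so □□(try1 → ○(¬crit2 → ¬crit1)) holds.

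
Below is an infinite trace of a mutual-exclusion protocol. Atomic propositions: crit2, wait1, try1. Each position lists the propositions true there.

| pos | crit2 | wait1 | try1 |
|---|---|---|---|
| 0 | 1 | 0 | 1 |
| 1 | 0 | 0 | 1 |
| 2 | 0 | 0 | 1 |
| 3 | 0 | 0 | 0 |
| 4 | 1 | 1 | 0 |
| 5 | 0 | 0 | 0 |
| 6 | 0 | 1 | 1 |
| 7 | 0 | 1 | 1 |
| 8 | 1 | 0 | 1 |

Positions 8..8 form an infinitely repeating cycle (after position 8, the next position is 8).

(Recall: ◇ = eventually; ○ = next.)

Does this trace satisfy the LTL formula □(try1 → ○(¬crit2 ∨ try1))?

try1 → ○(¬crit2 ∨ try1) holds at every position 0..8, and those are all positions ever visited, so □(try1 → ○(¬crit2 ∨ try1)) holds.
Positions where try1 holds: 0, 1, 2, 6, 7, 8.
Check ○(¬crit2 ∨ try1) at each: 0→ok, 1→ok, 2→ok, 6→ok, 7→ok, 8→ok.

Yes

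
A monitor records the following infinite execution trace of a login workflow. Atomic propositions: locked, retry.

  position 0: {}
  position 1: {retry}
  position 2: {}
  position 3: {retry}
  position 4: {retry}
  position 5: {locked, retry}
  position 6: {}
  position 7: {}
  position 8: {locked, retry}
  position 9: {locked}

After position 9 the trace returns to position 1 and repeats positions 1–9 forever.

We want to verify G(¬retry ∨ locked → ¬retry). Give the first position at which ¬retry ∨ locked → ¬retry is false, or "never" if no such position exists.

Check ¬retry ∨ locked → ¬retry at each position in order: 0 ✓, 1 ✓, 2 ✓, 3 ✓, 4 ✓.
At position 5 the labels are {locked, retry}, so ¬retry ∨ locked → ¬retry is false there. This is the first violation.

5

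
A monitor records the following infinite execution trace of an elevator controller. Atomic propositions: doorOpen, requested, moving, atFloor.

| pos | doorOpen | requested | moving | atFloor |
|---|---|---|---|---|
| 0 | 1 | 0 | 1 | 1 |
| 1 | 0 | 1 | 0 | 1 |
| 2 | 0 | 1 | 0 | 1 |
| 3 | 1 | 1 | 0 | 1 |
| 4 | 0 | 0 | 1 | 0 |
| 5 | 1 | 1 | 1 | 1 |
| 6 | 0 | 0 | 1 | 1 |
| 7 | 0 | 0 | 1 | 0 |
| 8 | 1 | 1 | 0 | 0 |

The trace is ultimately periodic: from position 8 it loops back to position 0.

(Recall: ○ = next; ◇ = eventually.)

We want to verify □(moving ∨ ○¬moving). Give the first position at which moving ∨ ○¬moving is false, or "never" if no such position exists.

3

Check moving ∨ ○¬moving at each position in order: 0 ✓, 1 ✓, 2 ✓.
At position 3 the labels are {atFloor, doorOpen, requested} and the next position 4 has {moving}, so moving ∨ ○¬moving is false there. This is the first violation.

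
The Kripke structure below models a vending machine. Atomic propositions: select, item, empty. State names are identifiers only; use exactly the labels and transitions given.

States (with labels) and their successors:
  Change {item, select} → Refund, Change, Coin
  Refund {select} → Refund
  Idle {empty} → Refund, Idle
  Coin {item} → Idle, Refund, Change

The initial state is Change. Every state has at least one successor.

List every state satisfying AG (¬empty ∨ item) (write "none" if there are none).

{Refund}

States satisfying ¬empty ∨ item: {Change, Refund, Coin}.
States satisfying AG (¬empty ∨ item): {Refund}.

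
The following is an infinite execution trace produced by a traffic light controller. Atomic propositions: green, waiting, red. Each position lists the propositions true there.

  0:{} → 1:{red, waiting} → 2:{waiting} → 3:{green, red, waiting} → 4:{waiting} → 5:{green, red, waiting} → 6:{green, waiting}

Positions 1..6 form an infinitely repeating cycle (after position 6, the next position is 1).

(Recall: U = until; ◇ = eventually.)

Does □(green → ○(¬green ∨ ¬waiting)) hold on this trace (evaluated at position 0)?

Violated

green → ○(¬green ∨ ¬waiting) must hold at every position from 0 onward. It fails at position 5, so □(green → ○(¬green ∨ ¬waiting)) is false.
Positions where green holds: 3, 5, 6.
Check ○(¬green ∨ ¬waiting) at each: 3→ok, 5→fails, 6→ok.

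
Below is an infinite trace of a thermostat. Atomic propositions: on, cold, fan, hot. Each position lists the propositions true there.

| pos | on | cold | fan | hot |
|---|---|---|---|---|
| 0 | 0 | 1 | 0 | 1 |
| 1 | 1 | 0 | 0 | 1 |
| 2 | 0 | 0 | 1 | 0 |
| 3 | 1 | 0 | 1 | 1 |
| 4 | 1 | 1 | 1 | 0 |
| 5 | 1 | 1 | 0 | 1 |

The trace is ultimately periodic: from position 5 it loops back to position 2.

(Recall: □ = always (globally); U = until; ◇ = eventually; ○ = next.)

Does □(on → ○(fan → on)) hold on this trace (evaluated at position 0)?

Does not hold

on → ○(fan → on) must hold at every position from 0 onward. It fails at position 1, so □(on → ○(fan → on)) is false.
Positions where on holds: 1, 3, 4, 5.
Check ○(fan → on) at each: 1→fails, 3→ok, 4→ok, 5→fails.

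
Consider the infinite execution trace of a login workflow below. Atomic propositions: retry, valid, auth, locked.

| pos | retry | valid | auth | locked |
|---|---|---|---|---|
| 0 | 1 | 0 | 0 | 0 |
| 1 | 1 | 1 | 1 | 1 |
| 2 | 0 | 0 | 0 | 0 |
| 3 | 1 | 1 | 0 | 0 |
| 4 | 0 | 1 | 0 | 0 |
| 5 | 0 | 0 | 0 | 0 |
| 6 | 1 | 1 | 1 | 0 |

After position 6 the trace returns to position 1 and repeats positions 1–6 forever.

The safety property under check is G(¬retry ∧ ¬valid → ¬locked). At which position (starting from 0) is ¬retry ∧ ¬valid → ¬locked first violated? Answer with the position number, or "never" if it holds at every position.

never

¬retry ∧ ¬valid → ¬locked holds at every position 0..6, and those are all the positions the trace ever visits, so the invariant G(¬retry ∧ ¬valid → ¬locked) is never violated.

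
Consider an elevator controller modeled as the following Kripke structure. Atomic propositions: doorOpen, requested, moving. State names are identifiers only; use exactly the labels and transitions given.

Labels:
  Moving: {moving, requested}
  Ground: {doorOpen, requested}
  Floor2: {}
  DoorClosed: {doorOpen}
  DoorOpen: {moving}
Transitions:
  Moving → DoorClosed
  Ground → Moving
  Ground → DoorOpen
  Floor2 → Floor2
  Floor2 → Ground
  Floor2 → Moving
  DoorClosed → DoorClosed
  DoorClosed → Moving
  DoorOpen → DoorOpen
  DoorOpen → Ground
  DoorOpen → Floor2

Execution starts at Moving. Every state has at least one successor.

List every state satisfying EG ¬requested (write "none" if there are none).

{Floor2, DoorClosed, DoorOpen}

States satisfying ¬requested: {Floor2, DoorClosed, DoorOpen}.
States satisfying EG ¬requested: {Floor2, DoorClosed, DoorOpen}.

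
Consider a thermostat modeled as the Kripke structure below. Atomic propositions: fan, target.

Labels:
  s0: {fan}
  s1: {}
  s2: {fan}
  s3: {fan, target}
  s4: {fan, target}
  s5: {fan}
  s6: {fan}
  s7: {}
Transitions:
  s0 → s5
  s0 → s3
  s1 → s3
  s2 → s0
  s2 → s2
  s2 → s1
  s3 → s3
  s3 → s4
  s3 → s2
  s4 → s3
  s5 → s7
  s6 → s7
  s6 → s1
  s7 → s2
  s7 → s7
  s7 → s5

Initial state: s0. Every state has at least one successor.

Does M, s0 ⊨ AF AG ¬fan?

States satisfying AG ¬fan: ∅.
States satisfying AF AG ¬fan: ∅.
There is a path from s0 along which AG ¬fan never holds.
s0 ∉ Sat(AF AG ¬fan).

Violated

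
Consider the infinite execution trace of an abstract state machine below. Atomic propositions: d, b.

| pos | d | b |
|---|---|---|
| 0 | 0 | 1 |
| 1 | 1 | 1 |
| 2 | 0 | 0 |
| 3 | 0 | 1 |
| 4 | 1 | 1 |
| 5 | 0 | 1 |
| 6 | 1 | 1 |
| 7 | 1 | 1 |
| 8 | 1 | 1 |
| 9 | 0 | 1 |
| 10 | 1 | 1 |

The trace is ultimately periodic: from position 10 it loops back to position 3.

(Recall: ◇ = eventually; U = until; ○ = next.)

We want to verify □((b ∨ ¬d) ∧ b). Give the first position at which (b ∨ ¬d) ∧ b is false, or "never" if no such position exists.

Check (b ∨ ¬d) ∧ b at each position in order: 0 ✓, 1 ✓.
At position 2 the labels are {}, so (b ∨ ¬d) ∧ b is false there. This is the first violation.

2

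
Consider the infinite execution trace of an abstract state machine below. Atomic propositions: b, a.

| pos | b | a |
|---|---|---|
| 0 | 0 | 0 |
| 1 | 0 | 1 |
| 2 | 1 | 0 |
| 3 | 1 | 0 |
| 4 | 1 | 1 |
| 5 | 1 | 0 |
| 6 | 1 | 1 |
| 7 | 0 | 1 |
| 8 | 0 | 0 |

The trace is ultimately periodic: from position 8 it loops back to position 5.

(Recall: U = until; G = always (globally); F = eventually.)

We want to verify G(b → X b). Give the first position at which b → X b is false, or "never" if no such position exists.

6

Check b → X b at each position in order: 0 ✓, 1 ✓, 2 ✓, 3 ✓, 4 ✓, 5 ✓.
At position 6 the labels are {a, b} and the next position 7 has {a}, so b → X b is false there. This is the first violation.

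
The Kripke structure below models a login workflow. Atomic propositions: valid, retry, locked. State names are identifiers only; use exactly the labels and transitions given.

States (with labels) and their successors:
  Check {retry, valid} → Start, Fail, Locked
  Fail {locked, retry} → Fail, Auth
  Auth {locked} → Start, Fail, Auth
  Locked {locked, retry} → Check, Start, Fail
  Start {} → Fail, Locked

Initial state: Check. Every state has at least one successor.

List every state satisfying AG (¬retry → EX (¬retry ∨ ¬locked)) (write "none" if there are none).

States satisfying ¬retry → EX (¬retry ∨ ¬locked): {Check, Fail, Auth, Locked}.
States satisfying AG (¬retry → EX (¬retry ∨ ¬locked)): ∅.

none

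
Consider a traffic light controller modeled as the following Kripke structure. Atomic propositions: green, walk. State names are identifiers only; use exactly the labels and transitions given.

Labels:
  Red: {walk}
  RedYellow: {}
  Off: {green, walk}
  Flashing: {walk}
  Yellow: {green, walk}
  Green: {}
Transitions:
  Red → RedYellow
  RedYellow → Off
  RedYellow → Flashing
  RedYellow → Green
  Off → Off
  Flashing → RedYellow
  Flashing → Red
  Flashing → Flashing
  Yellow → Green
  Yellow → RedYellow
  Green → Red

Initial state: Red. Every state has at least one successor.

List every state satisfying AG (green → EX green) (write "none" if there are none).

States satisfying green → EX green: {Red, RedYellow, Off, Flashing, Green}.
States satisfying AG (green → EX green): {Red, RedYellow, Off, Flashing, Green}.

{Red, RedYellow, Off, Flashing, Green}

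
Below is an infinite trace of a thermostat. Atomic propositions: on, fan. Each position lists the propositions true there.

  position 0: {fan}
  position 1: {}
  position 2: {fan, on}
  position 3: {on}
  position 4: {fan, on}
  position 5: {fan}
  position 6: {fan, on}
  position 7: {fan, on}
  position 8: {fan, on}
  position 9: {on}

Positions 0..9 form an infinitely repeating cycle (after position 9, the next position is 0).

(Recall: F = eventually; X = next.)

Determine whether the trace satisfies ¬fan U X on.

Walking from position 0: at position 0, X on has not yet held and ¬fan fails, so ¬fan U X on is false.

Does not hold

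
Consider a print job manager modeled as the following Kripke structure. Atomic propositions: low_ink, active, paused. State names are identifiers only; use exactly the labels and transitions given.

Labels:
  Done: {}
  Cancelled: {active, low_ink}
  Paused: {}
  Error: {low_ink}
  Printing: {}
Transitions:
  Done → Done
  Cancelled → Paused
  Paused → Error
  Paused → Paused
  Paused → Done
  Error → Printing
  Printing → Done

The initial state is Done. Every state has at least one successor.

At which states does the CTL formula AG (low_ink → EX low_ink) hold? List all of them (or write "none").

{Done, Printing}

States satisfying low_ink → EX low_ink: {Done, Paused, Printing}.
States satisfying AG (low_ink → EX low_ink): {Done, Printing}.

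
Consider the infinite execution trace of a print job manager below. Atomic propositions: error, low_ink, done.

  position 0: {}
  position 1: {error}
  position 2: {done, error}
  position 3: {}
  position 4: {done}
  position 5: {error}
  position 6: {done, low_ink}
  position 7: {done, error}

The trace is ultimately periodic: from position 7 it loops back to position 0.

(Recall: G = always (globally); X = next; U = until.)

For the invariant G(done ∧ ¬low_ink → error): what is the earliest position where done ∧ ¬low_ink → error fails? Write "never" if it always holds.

4

Check done ∧ ¬low_ink → error at each position in order: 0 ✓, 1 ✓, 2 ✓, 3 ✓.
At position 4 the labels are {done}, so done ∧ ¬low_ink → error is false there. This is the first violation.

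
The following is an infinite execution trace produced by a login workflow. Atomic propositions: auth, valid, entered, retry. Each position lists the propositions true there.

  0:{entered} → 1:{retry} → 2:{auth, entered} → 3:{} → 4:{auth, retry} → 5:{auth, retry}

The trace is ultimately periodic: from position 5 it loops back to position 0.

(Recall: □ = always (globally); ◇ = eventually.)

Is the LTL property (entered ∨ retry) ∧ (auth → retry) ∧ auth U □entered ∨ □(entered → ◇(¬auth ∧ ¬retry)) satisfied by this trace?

entered → ◇(¬auth ∧ ¬retry) holds at every position 0..5, and those are all positions ever visited, so □(entered → ◇(¬auth ∧ ¬retry)) holds.
Positions where entered holds: 0, 2.
Check ◇(¬auth ∧ ¬retry) at each: 0→ok, 2→ok.
At position 0: (entered ∨ retry) ∧ (auth → retry) ∧ auth U □entered is false; □(entered → ◇(¬auth ∧ ¬retry)) is true; so (entered ∨ retry) ∧ (auth → retry) ∧ auth U □entered ∨ □(entered → ◇(¬auth ∧ ¬retry)) is true.

Yes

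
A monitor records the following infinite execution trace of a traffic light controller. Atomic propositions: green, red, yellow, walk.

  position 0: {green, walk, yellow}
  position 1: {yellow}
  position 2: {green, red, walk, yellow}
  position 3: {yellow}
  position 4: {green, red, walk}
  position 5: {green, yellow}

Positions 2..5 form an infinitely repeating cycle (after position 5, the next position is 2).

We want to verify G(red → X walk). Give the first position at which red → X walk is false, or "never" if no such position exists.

Check red → X walk at each position in order: 0 ✓, 1 ✓.
At position 2 the labels are {green, red, walk, yellow} and the next position 3 has {yellow}, so red → X walk is false there. This is the first violation.

2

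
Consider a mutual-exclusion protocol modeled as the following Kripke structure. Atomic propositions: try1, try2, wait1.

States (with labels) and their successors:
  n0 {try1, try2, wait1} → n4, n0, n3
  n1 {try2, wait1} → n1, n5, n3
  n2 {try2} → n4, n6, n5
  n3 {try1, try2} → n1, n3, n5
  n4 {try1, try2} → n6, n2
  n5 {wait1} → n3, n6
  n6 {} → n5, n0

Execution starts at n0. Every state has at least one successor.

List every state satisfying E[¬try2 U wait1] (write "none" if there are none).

{n0, n1, n5, n6}

States satisfying ¬try2: {n5, n6}.
States satisfying wait1: {n0, n1, n5}.
States satisfying E[¬try2 U wait1]: {n0, n1, n5, n6}.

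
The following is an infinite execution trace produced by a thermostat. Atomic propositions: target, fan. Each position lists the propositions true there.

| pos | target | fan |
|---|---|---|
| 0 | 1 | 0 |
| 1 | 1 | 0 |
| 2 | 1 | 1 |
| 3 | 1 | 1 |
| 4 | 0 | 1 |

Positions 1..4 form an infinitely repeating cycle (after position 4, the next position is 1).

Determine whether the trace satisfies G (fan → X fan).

fan → X fan must hold at every position from 0 onward. It fails at position 4, so G (fan → X fan) is false.
Positions where fan holds: 2, 3, 4.
Check X fan at each: 2→ok, 3→ok, 4→fails.

No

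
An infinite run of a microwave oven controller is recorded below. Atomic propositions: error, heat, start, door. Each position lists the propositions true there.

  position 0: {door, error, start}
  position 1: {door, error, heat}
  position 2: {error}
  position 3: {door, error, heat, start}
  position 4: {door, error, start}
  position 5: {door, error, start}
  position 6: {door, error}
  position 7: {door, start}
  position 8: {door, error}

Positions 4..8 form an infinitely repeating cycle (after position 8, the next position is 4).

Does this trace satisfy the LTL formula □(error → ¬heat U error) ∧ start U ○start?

No

error → ¬heat U error holds at every position 0..8, and those are all positions ever visited, so □(error → ¬heat U error) holds.
Positions where error holds: 0, 1, 2, 3, 4, 5, 6, 8.
Check ¬heat U error at each: 0→ok, 1→ok, 2→ok, 3→ok, 4→ok, 5→ok, 6→ok, 8→ok.
Walking from position 0: at position 1, ○start has not yet held and start fails, so start U ○start is false.
At position 0: □(error → ¬heat U error) is true; start U ○start is false; so □(error → ¬heat U error) ∧ start U ○start is false.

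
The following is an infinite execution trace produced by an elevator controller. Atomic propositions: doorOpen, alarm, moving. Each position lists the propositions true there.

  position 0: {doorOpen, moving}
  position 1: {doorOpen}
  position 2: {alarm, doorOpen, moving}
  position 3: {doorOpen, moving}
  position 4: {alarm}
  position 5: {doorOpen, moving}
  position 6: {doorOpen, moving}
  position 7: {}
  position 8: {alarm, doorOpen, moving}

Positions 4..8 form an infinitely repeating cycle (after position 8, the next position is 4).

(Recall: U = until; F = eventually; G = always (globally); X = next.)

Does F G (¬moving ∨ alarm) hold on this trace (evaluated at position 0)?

Does not hold

G (¬moving ∨ alarm) is false at every position 0..8, so it never becomes true and F G (¬moving ∨ alarm) fails.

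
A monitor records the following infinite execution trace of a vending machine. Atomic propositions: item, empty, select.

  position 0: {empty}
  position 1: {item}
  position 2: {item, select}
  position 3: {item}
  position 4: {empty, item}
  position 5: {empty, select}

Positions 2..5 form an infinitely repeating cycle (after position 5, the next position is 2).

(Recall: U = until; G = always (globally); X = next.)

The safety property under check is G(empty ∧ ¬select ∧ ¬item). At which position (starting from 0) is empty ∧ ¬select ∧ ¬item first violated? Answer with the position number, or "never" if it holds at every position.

Check empty ∧ ¬select ∧ ¬item at each position in order: 0 ✓.
At position 1 the labels are {item}, so empty ∧ ¬select ∧ ¬item is false there. This is the first violation.

1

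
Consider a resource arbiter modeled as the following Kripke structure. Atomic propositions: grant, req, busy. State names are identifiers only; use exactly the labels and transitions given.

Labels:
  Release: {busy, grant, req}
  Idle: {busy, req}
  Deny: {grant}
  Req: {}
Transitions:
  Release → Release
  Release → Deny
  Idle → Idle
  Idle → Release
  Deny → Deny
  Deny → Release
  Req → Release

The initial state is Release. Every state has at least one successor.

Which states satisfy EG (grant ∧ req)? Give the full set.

{Release}

States satisfying grant ∧ req: {Release}.
States satisfying EG (grant ∧ req): {Release}.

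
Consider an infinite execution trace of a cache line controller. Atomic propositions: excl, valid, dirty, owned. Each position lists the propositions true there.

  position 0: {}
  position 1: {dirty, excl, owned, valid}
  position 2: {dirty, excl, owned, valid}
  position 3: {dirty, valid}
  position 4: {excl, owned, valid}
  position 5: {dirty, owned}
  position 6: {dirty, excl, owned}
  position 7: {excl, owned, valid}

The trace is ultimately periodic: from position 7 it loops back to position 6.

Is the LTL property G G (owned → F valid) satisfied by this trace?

G (owned → F valid) holds at every position 0..7, and those are all positions ever visited, so G G (owned → F valid) holds.

Satisfied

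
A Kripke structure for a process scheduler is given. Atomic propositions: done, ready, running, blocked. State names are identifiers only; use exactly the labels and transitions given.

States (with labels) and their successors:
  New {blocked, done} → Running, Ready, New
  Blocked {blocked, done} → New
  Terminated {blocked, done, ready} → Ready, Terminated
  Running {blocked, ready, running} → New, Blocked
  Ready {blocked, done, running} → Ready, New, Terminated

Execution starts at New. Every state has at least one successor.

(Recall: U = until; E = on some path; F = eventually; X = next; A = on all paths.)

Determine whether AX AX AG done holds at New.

States satisfying AX AG done: ∅.
States satisfying AX AX AG done: ∅.
New ∉ Sat(AX AX AG done).

Does not hold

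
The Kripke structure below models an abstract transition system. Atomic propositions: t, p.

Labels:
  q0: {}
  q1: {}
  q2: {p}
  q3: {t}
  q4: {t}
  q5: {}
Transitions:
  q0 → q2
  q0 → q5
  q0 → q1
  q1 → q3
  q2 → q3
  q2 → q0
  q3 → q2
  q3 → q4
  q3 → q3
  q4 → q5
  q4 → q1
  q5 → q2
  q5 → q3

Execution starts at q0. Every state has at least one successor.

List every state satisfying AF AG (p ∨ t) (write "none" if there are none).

none

States satisfying AG (p ∨ t): ∅.
States satisfying AF AG (p ∨ t): ∅.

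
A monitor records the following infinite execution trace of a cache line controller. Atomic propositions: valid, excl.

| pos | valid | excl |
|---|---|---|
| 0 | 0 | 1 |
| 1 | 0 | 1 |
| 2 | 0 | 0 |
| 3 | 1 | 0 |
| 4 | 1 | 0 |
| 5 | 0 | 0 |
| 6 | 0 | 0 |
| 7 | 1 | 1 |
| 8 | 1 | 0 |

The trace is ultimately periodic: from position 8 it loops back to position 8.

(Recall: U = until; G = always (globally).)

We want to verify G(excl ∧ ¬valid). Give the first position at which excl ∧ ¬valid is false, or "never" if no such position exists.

Check excl ∧ ¬valid at each position in order: 0 ✓, 1 ✓.
At position 2 the labels are {}, so excl ∧ ¬valid is false there. This is the first violation.

2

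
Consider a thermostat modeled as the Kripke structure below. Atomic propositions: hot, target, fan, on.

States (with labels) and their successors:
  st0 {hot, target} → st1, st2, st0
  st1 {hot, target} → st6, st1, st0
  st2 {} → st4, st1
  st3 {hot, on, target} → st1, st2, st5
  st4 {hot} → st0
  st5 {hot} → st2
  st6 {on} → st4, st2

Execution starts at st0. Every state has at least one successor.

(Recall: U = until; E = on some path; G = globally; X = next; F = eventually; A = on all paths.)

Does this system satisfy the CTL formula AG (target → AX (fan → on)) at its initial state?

Yes

States satisfying target → AX (fan → on): {st0, st1, st2, st3, st4, st5, st6}.
States satisfying AG (target → AX (fan → on)): {st0, st1, st2, st3, st4, st5, st6}.
Every state reachable from st0 satisfies target → AX (fan → on).
st0 ∈ Sat(AG (target → AX (fan → on))).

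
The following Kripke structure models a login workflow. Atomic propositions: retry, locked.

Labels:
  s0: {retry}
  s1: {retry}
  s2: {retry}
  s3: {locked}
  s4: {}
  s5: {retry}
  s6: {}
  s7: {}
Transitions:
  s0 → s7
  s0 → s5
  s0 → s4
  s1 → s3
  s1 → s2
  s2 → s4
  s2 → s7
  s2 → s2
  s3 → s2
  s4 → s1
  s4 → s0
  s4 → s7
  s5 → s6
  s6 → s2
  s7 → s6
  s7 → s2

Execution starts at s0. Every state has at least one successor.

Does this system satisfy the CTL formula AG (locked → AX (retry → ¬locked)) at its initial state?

Satisfied

States satisfying locked → AX (retry → ¬locked): {s0, s1, s2, s3, s4, s5, s6, s7}.
States satisfying AG (locked → AX (retry → ¬locked)): {s0, s1, s2, s3, s4, s5, s6, s7}.
Every state reachable from s0 satisfies locked → AX (retry → ¬locked).
s0 ∈ Sat(AG (locked → AX (retry → ¬locked))).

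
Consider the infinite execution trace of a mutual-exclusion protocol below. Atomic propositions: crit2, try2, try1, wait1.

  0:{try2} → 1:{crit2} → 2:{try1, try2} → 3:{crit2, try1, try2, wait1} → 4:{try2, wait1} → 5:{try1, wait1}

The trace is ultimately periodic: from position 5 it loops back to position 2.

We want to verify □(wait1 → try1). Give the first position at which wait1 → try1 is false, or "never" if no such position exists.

Check wait1 → try1 at each position in order: 0 ✓, 1 ✓, 2 ✓, 3 ✓.
At position 4 the labels are {try2, wait1}, so wait1 → try1 is false there. This is the first violation.

4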